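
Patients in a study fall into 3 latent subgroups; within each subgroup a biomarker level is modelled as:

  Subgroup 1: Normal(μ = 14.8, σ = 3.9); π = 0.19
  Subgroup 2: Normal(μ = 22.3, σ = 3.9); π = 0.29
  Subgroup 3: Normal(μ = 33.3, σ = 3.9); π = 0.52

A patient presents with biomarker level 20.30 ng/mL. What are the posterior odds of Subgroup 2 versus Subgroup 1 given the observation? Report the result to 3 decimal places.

Posterior odds = (P(Z=i) f_i(x)) / (P(Z=j) f_j(x)); the normalising sum cancels.
Component likelihoods at x = 20.30 ng/mL:
  L_1 = 0.0378423
  L_2 = 0.089689
  L_3 = 0.000395456
Posterior odds = (P(Z=2)·L_2) / (P(Z=1)·L_1) = (0.29·0.089689) / (0.19·0.0378423) = 0.0260098 / 0.00719004 ≈ 3.617

3.617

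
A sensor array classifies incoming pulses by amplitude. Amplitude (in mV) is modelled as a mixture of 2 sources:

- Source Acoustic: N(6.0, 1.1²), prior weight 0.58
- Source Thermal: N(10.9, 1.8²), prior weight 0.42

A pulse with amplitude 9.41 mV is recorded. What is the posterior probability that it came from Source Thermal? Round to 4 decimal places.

0.9746

The responsibility of component k is P(Z=k) f_k(x) divided by Σ_j P(Z=j) f_j(x).
Evaluate each component's likelihood at the observed value:
  f_Acoustic = (1/(1.1·√(2π)))·exp(−(9.41−6.0)²/(2·1.1²)) = 0.362675·exp(-4.80500) = 0.00296984
  f_Thermal = (1/(1.8·√(2π)))·exp(−(9.41−10.9)²/(2·1.8²)) = 0.221635·exp(-0.34261) = 0.157342
Unnormalised posteriors:
  P(Z=Acoustic)·f_Acoustic = 0.58 × 0.00296984 = 0.0017225
  P(Z=Thermal)·f_Thermal = 0.42 × 0.157342 = 0.0660837
Normaliser: 0.0017225 + 0.0660837 = 0.0678062
Responsibility of Source Thermal: 0.0660837 / 0.0678062 ≈ 0.9746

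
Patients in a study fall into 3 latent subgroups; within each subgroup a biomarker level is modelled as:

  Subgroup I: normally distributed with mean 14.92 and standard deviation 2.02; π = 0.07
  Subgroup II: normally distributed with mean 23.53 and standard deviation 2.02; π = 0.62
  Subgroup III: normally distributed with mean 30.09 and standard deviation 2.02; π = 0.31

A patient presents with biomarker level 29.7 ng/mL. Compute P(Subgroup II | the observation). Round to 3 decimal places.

By Bayes' theorem, P(k | x) = w_k f_k(x) / Σ_j w_j f_j(x).
Component likelihoods at x = 29.7 ng/mL:
  p_I = (1/(2.02·√(2π)))·exp(−(29.7−14.92)²/(2·2.02²)) = 0.197496·exp(-26.76801) = 4.68121e-13
  p_II = (1/(2.02·√(2π)))·exp(−(29.7−23.53)²/(2·2.02²)) = 0.197496·exp(-4.66485) = 0.00186055
  p_III = (1/(2.02·√(2π)))·exp(−(29.7−30.09)²/(2·2.02²)) = 0.197496·exp(-0.01864) = 0.193849
Weight by the priors:
  w_I·p_I = 0.07 × 4.68121e-13 = 3.27685e-14
  w_II·p_II = 0.62 × 0.00186055 = 0.00115354
  w_III·p_III = 0.31 × 0.193849 = 0.0600933
Normaliser: 3.27685e-14 + 0.00115354 + 0.0600933 = 0.0612468
Responsibility of Subgroup II: 0.00115354 / 0.0612468 ≈ 0.019

0.019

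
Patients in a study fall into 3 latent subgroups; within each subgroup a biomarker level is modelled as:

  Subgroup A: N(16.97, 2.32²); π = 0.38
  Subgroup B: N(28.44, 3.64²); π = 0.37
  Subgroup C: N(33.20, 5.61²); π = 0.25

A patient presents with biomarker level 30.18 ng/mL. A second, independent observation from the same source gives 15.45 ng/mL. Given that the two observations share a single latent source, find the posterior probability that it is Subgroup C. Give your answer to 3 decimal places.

0.519

Posterior ∝ prior × likelihood, so P(k | x) ∝ π_k f_k(x); normalise over all components.
Since both observations come from the same component, the likelihood for component k is f_k(x₁)·f_k(x₂).
  p_A = [(1/(2.32·√(2π)))·exp(−(30.18−16.97)²/(2·2.32²)) = 0.171958·exp(-16.21062) = 1.56761e-08] × [0.138743] = 2.17495e-09
  p_B = [(1/(3.64·√(2π)))·exp(−(30.18−28.44)²/(2·3.64²)) = 0.109600·exp(-0.11425) = 0.0977664] × [0.000188076] = 1.83875e-05
  p_C = [(1/(5.61·√(2π)))·exp(−(30.18−33.20)²/(2·5.61²)) = 0.071113·exp(-0.14490) = 0.0615204] × [0.000476561] = 2.93182e-05
Unnormalised posteriors:
  π_A·p_A = 0.38 × 2.17495e-09 = 8.26482e-10
  π_B·p_B = 0.37 × 1.83875e-05 = 6.80337e-06
  π_C·p_C = 0.25 × 2.93182e-05 = 7.32956e-06
Marginal: 8.26482e-10 + 6.80337e-06 + 7.32956e-06 = 1.41338e-05
P(Subgroup C | data) = 7.32956e-06 / 1.41338e-05 ≈ 0.519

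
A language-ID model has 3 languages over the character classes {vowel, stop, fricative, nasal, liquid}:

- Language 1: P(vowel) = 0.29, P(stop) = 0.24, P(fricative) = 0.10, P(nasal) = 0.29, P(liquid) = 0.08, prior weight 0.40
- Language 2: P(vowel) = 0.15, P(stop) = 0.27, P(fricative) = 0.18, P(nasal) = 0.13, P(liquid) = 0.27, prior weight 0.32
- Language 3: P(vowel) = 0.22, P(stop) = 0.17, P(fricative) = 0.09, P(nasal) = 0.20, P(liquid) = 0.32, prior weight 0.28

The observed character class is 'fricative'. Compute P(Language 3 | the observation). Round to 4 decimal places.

0.2052

Posterior ∝ prior × likelihood, so P(k | x) ∝ w_k f_k(x); normalise over all components.
Categorical probabilities:
  L_1 = 0.1
  L_2 = 0.18
  L_3 = 0.09
Weight by the priors:
  w_1·L_1 = 0.40 × 0.1 = 0.04
  w_2·L_2 = 0.32 × 0.18 = 0.0576
  w_3·L_3 = 0.28 × 0.09 = 0.0252
Marginal: 0.04 + 0.0576 + 0.0252 = 0.1228
P(Language 3 | x) = 0.0252 / 0.1228 ≈ 0.2052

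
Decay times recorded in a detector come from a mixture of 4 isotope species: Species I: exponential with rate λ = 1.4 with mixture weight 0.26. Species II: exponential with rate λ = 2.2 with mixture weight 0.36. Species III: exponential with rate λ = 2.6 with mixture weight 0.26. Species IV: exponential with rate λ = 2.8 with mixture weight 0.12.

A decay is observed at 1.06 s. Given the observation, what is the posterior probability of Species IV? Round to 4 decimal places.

By Bayes' theorem, P(k | x) = w_k f_k(x) / Σ_j w_j f_j(x).
Evaluate each component's likelihood at the observed value:
  f_I = 1.4·e^(−1.4·1.06) = 1.4·e^(−1.4840) = 0.317421
  f_II = 2.2·e^(−2.2·1.06) = 2.2·e^(−2.3320) = 0.213623
  f_III = 2.6·e^(−2.6·1.06) = 2.6·e^(−2.7560) = 0.165218
  f_IV = 2.8·e^(−2.8·1.06) = 2.8·e^(−2.9680) = 0.143937
Prior × likelihood for each component:
  w_I·f_I = 0.26 × 0.317421 = 0.0825293
  w_II·f_II = 0.36 × 0.213623 = 0.0769043
  w_III·f_III = 0.26 × 0.165218 = 0.0429567
  w_IV·f_IV = 0.12 × 0.143937 = 0.0172724
Denominator: 0.0825293 + 0.0769043 + 0.0429567 + 0.0172724 = 0.219663
Responsibility of Species IV: 0.0172724 / 0.219663 ≈ 0.0786

0.0786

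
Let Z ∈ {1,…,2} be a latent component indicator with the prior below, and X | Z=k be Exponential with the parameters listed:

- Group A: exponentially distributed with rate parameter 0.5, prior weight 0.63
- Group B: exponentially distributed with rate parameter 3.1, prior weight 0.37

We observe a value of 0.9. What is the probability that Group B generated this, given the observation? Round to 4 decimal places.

0.2597

By Bayes' theorem, P(k | x) = P(Z=k) f_k(x) / Σ_j P(Z=j) f_j(x).
Exponential densities:
  f_A = 0.318814
  f_B = 0.190406
Unnormalised posteriors:
  P(Z=A)·f_A = 0.63 × 0.318814 = 0.200853
  P(Z=B)·f_B = 0.37 × 0.190406 = 0.0704501
Normaliser: 0.200853 + 0.0704501 = 0.271303
P(Group B | 0.9) ≈ 0.2597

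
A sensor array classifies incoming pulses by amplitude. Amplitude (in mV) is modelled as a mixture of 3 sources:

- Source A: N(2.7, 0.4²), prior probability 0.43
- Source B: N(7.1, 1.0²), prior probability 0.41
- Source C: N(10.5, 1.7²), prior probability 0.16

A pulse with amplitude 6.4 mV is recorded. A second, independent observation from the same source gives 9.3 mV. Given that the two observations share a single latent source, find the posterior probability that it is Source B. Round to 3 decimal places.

Apply Bayes' rule: the posterior for each component is proportional to its prior times its likelihood at x.
Since both observations come from the same component, the likelihood for component k is f_k(x₁)·f_k(x₂).
  p_A = [(1/(0.4·√(2π)))·exp(−(6.4−2.7)²/(2·0.4²)) = 0.997356·exp(-42.78125) = 2.62536e-19] × [7.59475e-60] = 1.9939e-78
  p_B = [(1/(1.0·√(2π)))·exp(−(6.4−7.1)²/(2·1.0²)) = 0.398942·exp(-0.24500) = 0.312254] × [0.0354746] = 0.0110771
  p_C = [(1/(1.7·√(2π)))·exp(−(6.4−10.5)²/(2·1.7²)) = 0.234672·exp(-2.90830) = 0.0128056] × [0.182921] = 0.00234241
Unnormalised posteriors:
  w_A·p_A = 0.43 × 1.9939e-78 = 8.57376e-79
  w_B·p_B = 0.41 × 0.0110771 = 0.0045416
  w_C·p_C = 0.16 × 0.00234241 = 0.000374786
Sum: 8.57376e-79 + 0.0045416 + 0.000374786 = 0.00491639
P(Source B | x₁, x₂) ≈ 0.924

0.924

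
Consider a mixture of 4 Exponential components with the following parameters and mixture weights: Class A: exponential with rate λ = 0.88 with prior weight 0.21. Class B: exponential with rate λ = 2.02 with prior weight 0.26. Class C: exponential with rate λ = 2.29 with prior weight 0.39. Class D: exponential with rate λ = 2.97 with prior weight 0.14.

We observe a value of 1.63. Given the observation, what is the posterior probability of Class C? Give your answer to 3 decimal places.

0.242

The responsibility of component k is P(Z=k) f_k(x) divided by Σ_j P(Z=j) f_j(x).
Component likelihoods at x = 1.63:
  p_A = 0.209667
  p_B = 0.0750574
  p_C = 0.0547954
  p_D = 0.0234581
Multiply by the mixture weights:
  P(Z=A)·p_A = 0.21 × 0.209667 = 0.0440301
  P(Z=B)·p_B = 0.26 × 0.0750574 = 0.0195149
  P(Z=C)·p_C = 0.39 × 0.0547954 = 0.0213702
  P(Z=D)·p_D = 0.14 × 0.0234581 = 0.00328414
Evidence: 0.0440301 + 0.0195149 + 0.0213702 + 0.00328414 = 0.0881994
So the posterior for Class C is 0.0213702 / 0.0881994 ≈ 0.242.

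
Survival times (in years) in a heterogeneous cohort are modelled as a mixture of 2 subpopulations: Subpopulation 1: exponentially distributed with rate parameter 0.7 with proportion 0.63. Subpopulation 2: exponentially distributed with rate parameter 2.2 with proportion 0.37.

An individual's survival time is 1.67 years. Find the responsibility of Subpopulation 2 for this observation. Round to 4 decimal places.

0.1310

Apply Bayes' rule: the posterior for each component is proportional to its prior times its likelihood at x.
Evaluate each component's likelihood at the observed value:
  L_1 = 0.217474
  L_2 = 0.0558245
Multiply by the mixture weights:
  w_1·L_1 = 0.63 × 0.217474 = 0.137009
  w_2·L_2 = 0.37 × 0.0558245 = 0.0206551
Evidence: 0.137009 + 0.0206551 = 0.157664
Responsibility of Subpopulation 2: 0.0206551 / 0.157664 ≈ 0.1310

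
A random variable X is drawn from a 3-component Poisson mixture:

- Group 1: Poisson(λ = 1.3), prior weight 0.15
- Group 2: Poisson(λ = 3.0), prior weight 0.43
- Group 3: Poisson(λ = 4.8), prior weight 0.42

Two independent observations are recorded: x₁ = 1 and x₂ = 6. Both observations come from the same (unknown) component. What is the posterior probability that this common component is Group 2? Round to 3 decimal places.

0.573

By Bayes' theorem, P(k | x) = π_k f_k(x) / Σ_j π_j f_j(x).
Since both observations come from the same component, the likelihood for component k is f_k(x₁)·f_k(x₂).
  p_1 = [e^(−1.3)·1.3^1/1! = 0.354291] × [0.00182703] = 0.0006473
  p_2 = [e^(−3.0)·3.0^1/1! = 0.149361] × [0.0504094] = 0.00752921
  p_3 = [e^(−4.8)·4.8^1/1! = 0.0395028] × [0.139798] = 0.00552242
Unnormalised posteriors:
  π_1·p_1 = 0.15 × 0.0006473 = 9.70949e-05
  π_2·p_2 = 0.43 × 0.00752921 = 0.00323756
  π_3·p_3 = 0.42 × 0.00552242 = 0.00231941
Normaliser: 9.70949e-05 + 0.00323756 + 0.00231941 = 0.00565407
Responsibility of Group 2: 0.00323756 / 0.00565407 ≈ 0.573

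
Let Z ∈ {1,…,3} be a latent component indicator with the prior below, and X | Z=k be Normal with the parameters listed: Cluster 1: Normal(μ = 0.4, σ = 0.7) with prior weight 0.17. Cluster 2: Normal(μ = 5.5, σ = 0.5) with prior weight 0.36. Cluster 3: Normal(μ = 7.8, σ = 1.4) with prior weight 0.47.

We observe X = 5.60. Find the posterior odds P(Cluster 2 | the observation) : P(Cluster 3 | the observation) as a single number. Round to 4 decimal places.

7.2260

Since P(k|x) ∝ π_k f_k(x), the posterior odds are π_i f_i(x) / (π_j f_j(x)).
Normal densities:
  p_1 = (1/(0.7·√(2π)))·exp(−(5.60−0.4)²/(2·0.7²)) = 0.569918·exp(-27.59184) = 5.92693e-13
  p_2 = (1/(0.5·√(2π)))·exp(−(5.60−5.5)²/(2·0.5²)) = 0.797885·exp(-0.02000) = 0.782085
  p_3 = (1/(1.4·√(2π)))·exp(−(5.60−7.8)²/(2·1.4²)) = 0.284959·exp(-1.23469) = 0.0829013
Odds = (0.36/0.47) × (0.782085/0.0829013) = 0.765957 × 9.43393 ≈ 7.2260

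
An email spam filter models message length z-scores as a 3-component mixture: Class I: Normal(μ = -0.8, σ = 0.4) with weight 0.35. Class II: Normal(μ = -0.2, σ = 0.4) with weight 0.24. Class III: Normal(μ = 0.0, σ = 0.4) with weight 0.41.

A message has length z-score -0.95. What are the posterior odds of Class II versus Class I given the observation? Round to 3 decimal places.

The posterior odds equal the prior odds times the likelihood ratio: (π_i/π_j)·(f_i(x)/f_j(x)).
Normal densities:
  L_I = (1/(0.4·√(2π)))·exp(−(-0.95−-0.8)²/(2·0.4²)) = 0.997356·exp(-0.07031) = 0.929638
  L_II = (1/(0.4·√(2π)))·exp(−(-0.95−-0.2)²/(2·0.4²)) = 0.997356·exp(-1.75781) = 0.171966
  L_III = (1/(0.4·√(2π)))·exp(−(-0.95−0.0)²/(2·0.4²)) = 0.997356·exp(-2.82031) = 0.0594298
Odds = (0.24/0.35) × (0.171966/0.929638) = 0.685714 × 0.184981 ≈ 0.127

0.127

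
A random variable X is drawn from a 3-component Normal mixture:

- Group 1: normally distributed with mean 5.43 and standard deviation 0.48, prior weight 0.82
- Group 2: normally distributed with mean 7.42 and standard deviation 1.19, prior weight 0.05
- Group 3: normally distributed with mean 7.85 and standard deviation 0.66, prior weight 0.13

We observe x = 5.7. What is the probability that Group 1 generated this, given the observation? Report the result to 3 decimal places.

Posterior ∝ prior × likelihood, so P(k | x) ∝ P(Z=k) f_k(x); normalise over all components.
Normal densities:
  L_1 = 0.709516
  L_2 = 0.117955
  L_3 = 0.00299946
Unnormalised posteriors:
  P(Z=1)·L_1 = 0.82 × 0.709516 = 0.581803
  P(Z=2)·L_2 = 0.05 × 0.117955 = 0.00589776
  P(Z=3)·L_3 = 0.13 × 0.00299946 = 0.00038993
Marginal: 0.581803 + 0.00589776 + 0.00038993 = 0.588091
Responsibility of Group 1: 0.581803 / 0.588091 ≈ 0.989

0.989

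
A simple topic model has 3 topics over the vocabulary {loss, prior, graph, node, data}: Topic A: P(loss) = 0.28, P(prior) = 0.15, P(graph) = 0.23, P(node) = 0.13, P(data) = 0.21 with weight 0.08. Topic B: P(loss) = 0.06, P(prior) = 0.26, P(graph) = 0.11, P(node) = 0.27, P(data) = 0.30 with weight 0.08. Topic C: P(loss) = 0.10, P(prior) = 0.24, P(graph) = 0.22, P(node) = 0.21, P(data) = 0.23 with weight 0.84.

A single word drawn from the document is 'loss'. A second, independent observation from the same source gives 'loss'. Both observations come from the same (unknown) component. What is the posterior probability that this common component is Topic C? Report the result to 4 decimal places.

P(component k | x) = w_k·f_k(x) / marginal(x), where marginal(x) = Σ_j w_j·f_j(x).
Since both observations come from the same component, the likelihood for component k is f_k(x₁)·f_k(x₂).
  p_A = [P(loss | comp) = 0.28] × [0.28] = 0.0784
  p_B = [P(loss | comp) = 0.06] × [0.06] = 0.0036
  p_C = [P(loss | comp) = 0.10] × [0.1] = 0.01
Unnormalised posteriors:
  w_A·p_A = 0.08 × 0.0784 = 0.006272
  w_B·p_B = 0.08 × 0.0036 = 0.000288
  w_C·p_C = 0.84 × 0.01 = 0.0084
Sum: 0.006272 + 0.000288 + 0.0084 = 0.01496
Responsibility of Topic C: 0.0084 / 0.01496 ≈ 0.5615

0.5615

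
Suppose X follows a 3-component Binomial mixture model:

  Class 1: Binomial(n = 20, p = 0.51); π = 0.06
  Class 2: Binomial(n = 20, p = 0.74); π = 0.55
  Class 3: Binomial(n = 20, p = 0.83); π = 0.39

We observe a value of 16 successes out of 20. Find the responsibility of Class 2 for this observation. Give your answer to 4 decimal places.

The responsibility of component k is π_k f_k(x) divided by Σ_j π_j f_j(x).
Binomial probabilities:
  p_1 = C(20,16)·0.51^16·0.49^4 = 4845·2.0947e-05·0.057648 = 0.00585061
  p_2 = C(20,16)·0.74^16·0.26^4 = 4845·0.00808551·0.00456976 = 0.179017
  p_3 = C(20,16)·0.83^16·0.17^4 = 4845·0.0507282·0.00083521 = 0.205276
Prior × likelihood for each component:
  π_1·p_1 = 0.06 × 0.00585061 = 0.000351036
  π_2·p_2 = 0.55 × 0.179017 = 0.0984594
  π_3·p_3 = 0.39 × 0.205276 = 0.0800578
Denominator: 0.000351036 + 0.0984594 + 0.0800578 = 0.178868
Responsibility of Class 2: 0.0984594 / 0.178868 ≈ 0.5505

0.5505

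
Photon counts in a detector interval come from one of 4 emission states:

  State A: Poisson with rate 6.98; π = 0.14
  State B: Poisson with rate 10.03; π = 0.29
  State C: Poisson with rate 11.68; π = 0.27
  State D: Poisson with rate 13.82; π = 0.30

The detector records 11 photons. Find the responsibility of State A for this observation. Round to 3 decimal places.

Posterior ∝ prior × likelihood, so P(k | x) ∝ w_k f_k(x); normalise over all components.
Component likelihoods at x = 11 photons:
  p_A = e^(−6.98)·6.98^11/11! = 0.0446559
  p_B = e^(−10.03)·10.03^11/11! = 0.114072
  p_C = e^(−11.68)·11.68^11/11! = 0.116992
  p_D = e^(−13.82)·13.82^11/11! = 0.0875957
Weight by the priors:
  w_A·p_A = 0.14 × 0.0446559 = 0.00625182
  w_B·p_B = 0.29 × 0.114072 = 0.033081
  w_C·p_C = 0.27 × 0.116992 = 0.0315878
  w_D·p_D = 0.30 × 0.0875957 = 0.0262787
Sum: 0.00625182 + 0.033081 + 0.0315878 + 0.0262787 = 0.0971994
So the posterior for State A is 0.00625182 / 0.0971994 ≈ 0.064.

0.064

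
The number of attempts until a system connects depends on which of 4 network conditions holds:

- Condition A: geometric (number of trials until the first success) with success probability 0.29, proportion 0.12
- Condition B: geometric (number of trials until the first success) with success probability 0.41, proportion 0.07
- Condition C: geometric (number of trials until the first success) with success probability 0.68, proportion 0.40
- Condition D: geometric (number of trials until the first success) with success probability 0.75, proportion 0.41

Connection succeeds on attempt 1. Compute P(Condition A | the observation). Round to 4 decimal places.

0.0541

The responsibility of component k is π_k f_k(x) divided by Σ_j π_j f_j(x).
Geometric probabilities:
  p_A = 0.29
  p_B = 0.41
  p_C = 0.68
  p_D = 0.75
Weight by the priors:
  π_A·p_A = 0.12 × 0.29 = 0.0348
  π_B·p_B = 0.07 × 0.41 = 0.0287
  π_C·p_C = 0.40 × 0.68 = 0.272
  π_D·p_D = 0.41 × 0.75 = 0.3075
Evidence: 0.0348 + 0.0287 + 0.272 + 0.3075 = 0.643
P(Condition A | the observation) = 0.0348 / 0.643 ≈ 0.0541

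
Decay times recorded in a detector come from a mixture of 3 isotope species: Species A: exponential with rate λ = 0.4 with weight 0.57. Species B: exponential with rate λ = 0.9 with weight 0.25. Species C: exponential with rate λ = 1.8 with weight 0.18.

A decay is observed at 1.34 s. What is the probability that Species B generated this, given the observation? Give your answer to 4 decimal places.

P(component k | x) = π_k·f_k(x) / marginal(x), where marginal(x) = Σ_j π_j·f_j(x).
Evaluate each component's likelihood at the observed value:
  L_A = 0.234034
  L_B = 0.269453
  L_C = 0.161345
Prior × likelihood for each component:
  π_A·L_A = 0.57 × 0.234034 = 0.133399
  π_B·L_B = 0.25 × 0.269453 = 0.0673633
  π_C·L_C = 0.18 × 0.161345 = 0.029042
Evidence: 0.133399 + 0.0673633 + 0.029042 = 0.229804
P(Species B | 1.34 s) = 0.0673633 / 0.229804 ≈ 0.2931

0.2931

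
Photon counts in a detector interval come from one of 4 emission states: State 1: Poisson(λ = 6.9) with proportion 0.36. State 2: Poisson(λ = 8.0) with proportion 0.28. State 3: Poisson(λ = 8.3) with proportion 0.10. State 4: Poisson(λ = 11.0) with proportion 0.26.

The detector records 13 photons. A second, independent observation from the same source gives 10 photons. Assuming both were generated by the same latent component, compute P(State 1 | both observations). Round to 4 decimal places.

0.0724

The responsibility of component k is π_k f_k(x) divided by Σ_j π_j f_j(x).
Since both observations come from the same component, the likelihood for component k is f_k(x₁)·f_k(x₂).
  L_1 = [0.0130055] × [0.0679354] = 0.000883531
  L_2 = [0.0296165] × [0.0992615] = 0.00293978
  L_3 = [0.0354071] × [0.106261] = 0.00376239
  L_4 = [0.0925945] × [0.119378] = 0.0110538
Unnormalised posteriors:
  π_1·L_1 = 0.36 × 0.000883531 = 0.000318071
  π_2·L_2 = 0.28 × 0.00293978 = 0.000823138
  π_3·L_3 = 0.10 × 0.00376239 = 0.000376239
  π_4·L_4 = 0.26 × 0.0110538 = 0.00287398
Normaliser: 0.000318071 + 0.000823138 + 0.000376239 + 0.00287398 = 0.00439142
P(State 1 | data) = 0.000318071 / 0.00439142 ≈ 0.0724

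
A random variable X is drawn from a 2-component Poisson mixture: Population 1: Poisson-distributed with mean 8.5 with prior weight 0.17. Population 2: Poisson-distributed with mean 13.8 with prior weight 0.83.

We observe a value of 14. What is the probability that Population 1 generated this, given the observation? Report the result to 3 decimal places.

0.044

Posterior ∝ prior × likelihood, so P(k | x) ∝ P(Z=k) f_k(x); normalise over all components.
Poisson probabilities:
  L_1 = e^(−8.5)·8.5^14/14! = 0.0239858
  L_2 = e^(−13.8)·13.8^14/14! = 0.105836
Multiply by the mixture weights:
  P(Z=1)·L_1 = 0.17 × 0.0239858 = 0.00407758
  P(Z=2)·L_2 = 0.83 × 0.105836 = 0.0878442
Sum: 0.00407758 + 0.0878442 = 0.0919218
So the posterior for Population 1 is 0.00407758 / 0.0919218 ≈ 0.044.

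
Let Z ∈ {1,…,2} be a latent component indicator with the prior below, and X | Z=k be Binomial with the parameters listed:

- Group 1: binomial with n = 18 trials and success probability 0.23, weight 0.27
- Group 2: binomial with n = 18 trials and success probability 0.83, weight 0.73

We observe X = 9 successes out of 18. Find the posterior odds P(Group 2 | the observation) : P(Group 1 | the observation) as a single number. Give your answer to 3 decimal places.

0.350

Posterior odds = (P(Z=i) f_i(x)) / (P(Z=j) f_j(x)); the normalising sum cancels.
Component likelihoods at x = 9 successes out of 18:
  p_1 = 0.00833263
  p_2 = 0.00107785
Odds = (0.73/0.27) × (0.00107785/0.00833263) = 2.7037 × 0.129353 ≈ 0.350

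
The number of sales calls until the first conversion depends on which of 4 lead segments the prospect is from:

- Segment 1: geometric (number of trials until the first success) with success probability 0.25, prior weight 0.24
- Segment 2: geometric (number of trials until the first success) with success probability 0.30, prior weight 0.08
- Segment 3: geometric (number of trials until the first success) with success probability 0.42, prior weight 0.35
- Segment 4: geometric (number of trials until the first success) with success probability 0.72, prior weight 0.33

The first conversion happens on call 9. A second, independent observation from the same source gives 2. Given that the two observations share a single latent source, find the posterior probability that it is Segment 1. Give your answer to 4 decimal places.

Posterior ∝ prior × likelihood, so P(k | x) ∝ π_k f_k(x); normalise over all components.
Since both observations come from the same component, the likelihood for component k is f_k(x₁)·f_k(x₂).
  L_1 = [0.0250282] × [0.1875] = 0.00469279
  L_2 = [0.0172944] × [0.21] = 0.00363182
  L_3 = [0.00537865] × [0.2436] = 0.00131024
  L_4 = [2.72017e-05] × [0.2016] = 5.48387e-06
Weight by the priors:
  π_1·L_1 = 0.24 × 0.00469279 = 0.00112627
  π_2·L_2 = 0.08 × 0.00363182 = 0.000290546
  π_3·L_3 = 0.35 × 0.00131024 = 0.000458584
  π_4·L_4 = 0.33 × 5.48387e-06 = 1.80968e-06
Evidence: 0.00112627 + 0.000290546 + 0.000458584 + 1.80968e-06 = 0.00187721
P(Segment 1 | data) = 0.00112627 / 0.00187721 ≈ 0.6000

0.6000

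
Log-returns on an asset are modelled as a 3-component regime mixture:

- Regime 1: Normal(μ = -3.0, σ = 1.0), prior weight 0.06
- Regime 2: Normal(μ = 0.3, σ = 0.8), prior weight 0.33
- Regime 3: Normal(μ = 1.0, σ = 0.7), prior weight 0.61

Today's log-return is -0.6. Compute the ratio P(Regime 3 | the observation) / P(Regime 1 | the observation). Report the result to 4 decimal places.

18.9830

Only the two components matter; the odds are (π_i f_i(x)) / (π_j f_j(x)).
Evaluate each component's likelihood at the observed value:
  f_1 = (1/(1.0·√(2π)))·exp(−(-0.6−-3.0)²/(2·1.0²)) = 0.398942·exp(-2.88000) = 0.0223945
  f_2 = (1/(0.8·√(2π)))·exp(−(-0.6−0.3)²/(2·0.8²)) = 0.498678·exp(-0.63281) = 0.264846
  f_3 = (1/(0.7·√(2π)))·exp(−(-0.6−1.0)²/(2·0.7²)) = 0.569918·exp(-2.61224) = 0.0418147
Odds = (0.61/0.06) × (0.0418147/0.0223945) = 10.1667 × 1.86718 ≈ 18.9830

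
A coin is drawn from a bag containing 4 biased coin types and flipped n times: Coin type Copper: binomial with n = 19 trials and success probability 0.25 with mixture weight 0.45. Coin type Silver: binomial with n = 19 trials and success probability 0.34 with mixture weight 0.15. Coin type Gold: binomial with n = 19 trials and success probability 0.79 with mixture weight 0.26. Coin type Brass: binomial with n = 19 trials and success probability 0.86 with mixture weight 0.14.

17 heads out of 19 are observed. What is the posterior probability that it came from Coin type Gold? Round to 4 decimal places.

0.4967

By Bayes' theorem, P(k | x) = P(Z=k) f_k(x) / Σ_j P(Z=j) f_j(x).
Binomial probabilities:
  f_Copper = C(19,17)·0.25^17·0.75^2 = 171·5.82077e-11·0.5625 = 5.59885e-09
  f_Silver = C(19,17)·0.34^17·0.66^2 = 171·1.08428e-08·0.4356 = 8.07654e-07
  f_Gold = C(19,17)·0.79^17·0.21^2 = 171·0.0181828·0.0441 = 0.137118
  f_Brass = C(19,17)·0.86^17·0.14^2 = 171·0.076997·0.0196 = 0.258063
Prior × likelihood for each component:
  P(Z=Copper)·f_Copper = 0.45 × 5.59885e-09 = 2.51948e-09
  P(Z=Silver)·f_Silver = 0.15 × 8.07654e-07 = 1.21148e-07
  P(Z=Gold)·f_Gold = 0.26 × 0.137118 = 0.0356507
  P(Z=Brass)·f_Brass = 0.14 × 0.258063 = 0.0361288
Denominator: 2.51948e-09 + 1.21148e-07 + 0.0356507 + 0.0361288 = 0.0717797
So the posterior for Coin type Gold is 0.0356507 / 0.0717797 ≈ 0.4967.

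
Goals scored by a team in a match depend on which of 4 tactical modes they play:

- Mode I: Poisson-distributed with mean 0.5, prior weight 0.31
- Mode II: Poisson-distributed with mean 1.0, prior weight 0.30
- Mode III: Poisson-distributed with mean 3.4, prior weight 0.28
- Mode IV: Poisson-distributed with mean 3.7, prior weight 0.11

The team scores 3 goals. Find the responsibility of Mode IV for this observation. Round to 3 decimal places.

0.216

By Bayes' theorem, P(k | x) = π_k f_k(x) / Σ_j π_j f_j(x).
Evaluate each component's likelihood at the observed value:
  L_I = e^(−0.5)·0.5^3/3! = 0.0126361
  L_II = e^(−1.0)·1.0^3/3! = 0.0613132
  L_III = e^(−3.4)·3.4^3/3! = 0.218617
  L_IV = e^(−3.7)·3.7^3/3! = 0.20872
Multiply by the mixture weights:
  π_I·L_I = 0.31 × 0.0126361 = 0.00391718
  π_II·L_II = 0.30 × 0.0613132 = 0.018394
  π_III·L_III = 0.28 × 0.218617 = 0.0612128
  π_IV·L_IV = 0.11 × 0.20872 = 0.0229592
Sum: 0.00391718 + 0.018394 + 0.0612128 + 0.0229592 = 0.106483
So the posterior for Mode IV is 0.0229592 / 0.106483 ≈ 0.216.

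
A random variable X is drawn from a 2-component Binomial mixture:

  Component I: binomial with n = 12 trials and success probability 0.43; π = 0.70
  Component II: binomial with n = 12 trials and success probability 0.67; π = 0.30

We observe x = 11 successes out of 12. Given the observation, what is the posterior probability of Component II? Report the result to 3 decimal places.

By Bayes' theorem, P(k | x) = π_k f_k(x) / Σ_j π_j f_j(x).
Component likelihoods at x = 11 successes out of 12:
  p_I = 0.000635637
  p_II = 0.0483635
Unnormalised posteriors:
  π_I·p_I = 0.70 × 0.000635637 = 0.000444946
  π_II·p_II = 0.30 × 0.0483635 = 0.0145091
Marginal: 0.000444946 + 0.0145091 = 0.014954
So the posterior for Component II is 0.0145091 / 0.014954 ≈ 0.970.

0.970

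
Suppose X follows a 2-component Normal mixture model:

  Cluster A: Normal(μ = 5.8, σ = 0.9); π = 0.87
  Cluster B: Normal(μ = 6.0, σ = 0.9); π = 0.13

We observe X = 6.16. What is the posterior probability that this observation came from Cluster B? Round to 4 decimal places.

0.1374

Apply Bayes' rule: the posterior for each component is proportional to its prior times its likelihood at x.
Component likelihoods at x = 6.16:
  p_A = 0.409189
  p_B = 0.43632
Unnormalised posteriors:
  π_A·p_A = 0.87 × 0.409189 = 0.355994
  π_B·p_B = 0.13 × 0.43632 = 0.0567215
Evidence: 0.355994 + 0.0567215 = 0.412716
So the posterior for Cluster B is 0.0567215 / 0.412716 ≈ 0.1374.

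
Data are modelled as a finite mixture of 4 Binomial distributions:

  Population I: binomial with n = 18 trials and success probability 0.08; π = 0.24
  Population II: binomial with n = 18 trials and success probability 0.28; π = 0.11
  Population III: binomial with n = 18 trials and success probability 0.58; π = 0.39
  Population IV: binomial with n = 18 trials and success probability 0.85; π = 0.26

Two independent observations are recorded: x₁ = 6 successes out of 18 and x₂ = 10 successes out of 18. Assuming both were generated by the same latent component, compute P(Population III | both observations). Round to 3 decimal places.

By Bayes' theorem, P(k | x) = w_k f_k(x) / Σ_j w_j f_j(x).
Since both observations come from the same component, the likelihood for component k is f_k(x₁)·f_k(x₂).
  L_I = [0.00178923] × [2.41135e-07] = 4.31445e-10
  L_II = [0.173624] × [0.00936047] = 0.0016252
  L_III = [0.0212927] × [0.182529] = 0.00388654
  L_IV = [9.08406e-07] × [0.00220789] = 2.00566e-09
Weight by the priors:
  w_I·L_I = 0.24 × 4.31445e-10 = 1.03547e-10
  w_II·L_II = 0.11 × 0.0016252 = 0.000178772
  w_III·L_III = 0.39 × 0.00388654 = 0.00151575
  w_IV·L_IV = 0.26 × 2.00566e-09 = 5.21471e-10
Sum: 1.03547e-10 + 0.000178772 + 0.00151575 + 5.21471e-10 = 0.00169452
So the posterior for Population III is 0.00151575 / 0.00169452 ≈ 0.894.

0.894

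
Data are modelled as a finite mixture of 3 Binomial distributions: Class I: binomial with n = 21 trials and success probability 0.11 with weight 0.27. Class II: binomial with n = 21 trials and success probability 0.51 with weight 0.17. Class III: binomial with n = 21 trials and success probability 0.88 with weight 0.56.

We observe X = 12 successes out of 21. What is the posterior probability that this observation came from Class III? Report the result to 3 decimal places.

0.007

Posterior ∝ prior × likelihood, so P(k | x) ∝ P(Z=k) f_k(x); normalise over all components.
Binomial probabilities:
  L_I = C(21,12)·0.11^12·0.89^9 = 293930·3.13843e-12·0.350356 = 3.23196e-07
  L_II = C(21,12)·0.51^12·0.49^9 = 293930·0.000309629·0.00162841 = 0.148201
  L_III = C(21,12)·0.88^12·0.12^9 = 293930·0.215671·5.15978e-09 = 0.00032709
Prior × likelihood for each component:
  P(Z=I)·L_I = 0.27 × 3.23196e-07 = 8.7263e-08
  P(Z=II)·L_II = 0.17 × 0.148201 = 0.0251941
  P(Z=III)·L_III = 0.56 × 0.00032709 = 0.00018317
Marginal: 8.7263e-08 + 0.0251941 + 0.00018317 = 0.0253774
P(Class III | 12 successes out of 21) = 0.00018317 / 0.0253774 ≈ 0.007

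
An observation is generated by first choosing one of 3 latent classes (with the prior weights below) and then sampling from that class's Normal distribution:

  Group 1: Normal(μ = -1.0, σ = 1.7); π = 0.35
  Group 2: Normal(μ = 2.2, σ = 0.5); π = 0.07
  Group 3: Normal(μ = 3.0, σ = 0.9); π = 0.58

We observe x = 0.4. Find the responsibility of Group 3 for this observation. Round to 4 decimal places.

The responsibility of component k is π_k f_k(x) divided by Σ_j π_j f_j(x).
Component likelihoods at x = 0.4:
  L_1 = 0.167183
  L_2 = 0.0012238
  L_3 = 0.00683009
Unnormalised posteriors:
  π_1·L_1 = 0.35 × 0.167183 = 0.058514
  π_2·L_2 = 0.07 × 0.0012238 = 8.56663e-05
  π_3·L_3 = 0.58 × 0.00683009 = 0.00396145
Normaliser: 0.058514 + 8.56663e-05 + 0.00396145 = 0.0625611
Responsibility of Group 3: 0.00396145 / 0.0625611 ≈ 0.0633

0.0633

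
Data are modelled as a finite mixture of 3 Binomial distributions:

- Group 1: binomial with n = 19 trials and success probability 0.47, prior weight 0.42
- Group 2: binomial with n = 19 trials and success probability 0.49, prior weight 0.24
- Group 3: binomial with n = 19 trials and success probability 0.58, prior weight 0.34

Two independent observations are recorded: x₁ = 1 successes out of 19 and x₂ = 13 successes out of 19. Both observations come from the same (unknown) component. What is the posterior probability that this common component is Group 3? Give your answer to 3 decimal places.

Apply Bayes' rule: the posterior for each component is proportional to its prior times its likelihood at x.
Since both observations come from the same component, the likelihood for component k is f_k(x₁)·f_k(x₂).
  p_1 = [C(19,1)·0.47^1·0.53^18 = 19·0.47·1.08884e-05 = 9.72338e-05] × [0.0328405] = 3.1932e-06
  p_2 = [C(19,1)·0.49^1·0.51^18 = 19·0.49·5.44833e-06 = 5.07239e-05] × [0.0448179] = 2.27334e-06
  p_3 = [C(19,1)·0.58^1·0.42^18 = 19·0.58·1.65382e-07 = 1.82251e-06] × [0.125182] = 2.28145e-07
Unnormalised posteriors:
  P(Z=1)·p_1 = 0.42 × 3.1932e-06 = 1.34114e-06
  P(Z=2)·p_2 = 0.24 × 2.27334e-06 = 5.45602e-07
  P(Z=3)·p_3 = 0.34 × 2.28145e-07 = 7.75692e-08
Sum: 1.34114e-06 + 5.45602e-07 + 7.75692e-08 = 1.96432e-06
P(Group 3 | x₁,x₂) ≈ 0.039

0.039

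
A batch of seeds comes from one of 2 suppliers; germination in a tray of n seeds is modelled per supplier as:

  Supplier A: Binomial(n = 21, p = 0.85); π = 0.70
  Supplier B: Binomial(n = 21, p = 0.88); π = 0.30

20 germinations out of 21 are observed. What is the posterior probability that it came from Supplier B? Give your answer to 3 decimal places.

0.407

Posterior ∝ prior × likelihood, so P(k | x) ∝ w_k f_k(x); normalise over all components.
Component likelihoods at x = 20 germinations out of 21:
  f_A = C(21,20)·0.85^20·0.15^1 = 21·0.0387595·0.15 = 0.122093
  f_B = C(21,20)·0.88^20·0.12^1 = 21·0.0775628·0.12 = 0.195458
Unnormalised posteriors:
  w_A·f_A = 0.70 × 0.122093 = 0.0854648
  w_B·f_B = 0.30 × 0.195458 = 0.0586375
Evidence: 0.0854648 + 0.0586375 = 0.144102
P(Supplier B | 20 germinations out of 21) ≈ 0.407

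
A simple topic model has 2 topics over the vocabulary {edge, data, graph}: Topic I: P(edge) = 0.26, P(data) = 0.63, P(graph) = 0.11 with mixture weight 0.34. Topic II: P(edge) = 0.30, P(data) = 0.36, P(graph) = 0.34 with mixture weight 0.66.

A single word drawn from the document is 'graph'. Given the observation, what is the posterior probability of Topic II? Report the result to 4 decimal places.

Apply Bayes' rule: the posterior for each component is proportional to its prior times its likelihood at x.
Evaluate each component's likelihood at the observed value:
  L_I = P(graph | comp) = 0.11
  L_II = P(graph | comp) = 0.34
Multiply by the mixture weights:
  π_I·L_I = 0.34 × 0.11 = 0.0374
  π_II·L_II = 0.66 × 0.34 = 0.2244
Marginal: 0.0374 + 0.2244 = 0.2618
P(Topic II | the observation) = 0.2244 / 0.2618 ≈ 0.8571

0.8571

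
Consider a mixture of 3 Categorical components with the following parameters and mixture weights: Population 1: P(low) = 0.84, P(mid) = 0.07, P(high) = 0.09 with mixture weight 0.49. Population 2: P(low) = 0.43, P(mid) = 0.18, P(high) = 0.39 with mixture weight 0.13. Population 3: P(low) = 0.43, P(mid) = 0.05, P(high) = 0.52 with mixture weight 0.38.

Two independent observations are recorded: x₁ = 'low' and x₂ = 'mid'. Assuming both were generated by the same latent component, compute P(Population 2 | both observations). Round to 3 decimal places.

Apply Bayes' rule: the posterior for each component is proportional to its prior times its likelihood at x.
Since both observations come from the same component, the likelihood for component k is f_k(x₁)·f_k(x₂).
  p_1 = [P(low | comp) = 0.84] × [0.07] = 0.0588
  p_2 = [P(low | comp) = 0.43] × [0.18] = 0.0774
  p_3 = [P(low | comp) = 0.43] × [0.05] = 0.0215
Multiply by the mixture weights:
  π_1·p_1 = 0.49 × 0.0588 = 0.028812
  π_2·p_2 = 0.13 × 0.0774 = 0.010062
  π_3·p_3 = 0.38 × 0.0215 = 0.00817
Sum: 0.028812 + 0.010062 + 0.00817 = 0.047044
Responsibility of Population 2: 0.010062 / 0.047044 ≈ 0.214

0.214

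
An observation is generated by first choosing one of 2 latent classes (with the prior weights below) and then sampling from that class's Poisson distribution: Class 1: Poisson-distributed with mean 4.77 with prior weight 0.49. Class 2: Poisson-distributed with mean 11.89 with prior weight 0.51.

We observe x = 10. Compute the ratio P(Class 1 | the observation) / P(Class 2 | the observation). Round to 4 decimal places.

0.1283

The posterior odds equal the prior odds times the likelihood ratio: (P(Z=i)/P(Z=j))·(f_i(x)/f_j(x)).
Component likelihoods at x = 10:
  p_1 = 0.0142507
  p_2 = 0.106732
Odds = (0.49/0.51) × (0.0142507/0.106732) = 0.960784 × 0.133519 ≈ 0.1283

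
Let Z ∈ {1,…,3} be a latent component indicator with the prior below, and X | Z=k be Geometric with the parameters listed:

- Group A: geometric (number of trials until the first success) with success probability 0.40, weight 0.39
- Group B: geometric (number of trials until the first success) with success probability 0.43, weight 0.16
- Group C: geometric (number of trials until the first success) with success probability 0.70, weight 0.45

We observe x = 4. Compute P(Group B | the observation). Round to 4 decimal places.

0.2319

Apply Bayes' rule: the posterior for each component is proportional to its prior times its likelihood at x.
Component likelihoods at x = 4:
  p_A = 0.0864
  p_B = 0.079633
  p_C = 0.0189
Prior × likelihood for each component:
  π_A·p_A = 0.39 × 0.0864 = 0.033696
  π_B·p_B = 0.16 × 0.079633 = 0.0127413
  π_C·p_C = 0.45 × 0.0189 = 0.008505
Evidence: 0.033696 + 0.0127413 + 0.008505 = 0.0549423
So the posterior for Group B is 0.0127413 / 0.0549423 ≈ 0.2319.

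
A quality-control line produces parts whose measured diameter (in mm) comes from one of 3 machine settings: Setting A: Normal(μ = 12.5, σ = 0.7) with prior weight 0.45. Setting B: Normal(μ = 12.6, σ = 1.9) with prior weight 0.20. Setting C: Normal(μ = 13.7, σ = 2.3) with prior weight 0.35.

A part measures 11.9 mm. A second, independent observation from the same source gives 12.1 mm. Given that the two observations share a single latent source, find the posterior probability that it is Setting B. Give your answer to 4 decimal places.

Posterior ∝ prior × likelihood, so P(k | x) ∝ π_k f_k(x); normalise over all components.
Since both observations come from the same component, the likelihood for component k is f_k(x₁)·f_k(x₂).
  p_A = [0.394707] × [0.484068] = 0.191065
  p_B = [0.196192] × [0.202824] = 0.0397925
  p_C = [0.127698] × [0.136175] = 0.0173893
Unnormalised posteriors:
  π_A·p_A = 0.45 × 0.191065 = 0.0859794
  π_B·p_B = 0.20 × 0.0397925 = 0.00795849
  π_C·p_C = 0.35 × 0.0173893 = 0.00608626
Normaliser: 0.0859794 + 0.00795849 + 0.00608626 = 0.100024
P(Setting B | x) = 0.00795849 / 0.100024 ≈ 0.0796

0.0796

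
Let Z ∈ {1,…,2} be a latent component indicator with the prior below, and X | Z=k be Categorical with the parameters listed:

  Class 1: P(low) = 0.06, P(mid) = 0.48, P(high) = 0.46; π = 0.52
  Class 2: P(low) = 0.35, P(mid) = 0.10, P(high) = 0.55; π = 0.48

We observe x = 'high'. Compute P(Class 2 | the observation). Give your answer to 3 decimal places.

0.525

By Bayes' theorem, P(k | x) = π_k f_k(x) / Σ_j π_j f_j(x).
Evaluate each component's likelihood at the observed value:
  f_1 = P(high | comp) = 0.46
  f_2 = P(high | comp) = 0.55
Weight by the priors:
  π_1·f_1 = 0.52 × 0.46 = 0.2392
  π_2·f_2 = 0.48 × 0.55 = 0.264
Evidence: 0.2392 + 0.264 = 0.5032
So the posterior for Class 2 is 0.264 / 0.5032 ≈ 0.525.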